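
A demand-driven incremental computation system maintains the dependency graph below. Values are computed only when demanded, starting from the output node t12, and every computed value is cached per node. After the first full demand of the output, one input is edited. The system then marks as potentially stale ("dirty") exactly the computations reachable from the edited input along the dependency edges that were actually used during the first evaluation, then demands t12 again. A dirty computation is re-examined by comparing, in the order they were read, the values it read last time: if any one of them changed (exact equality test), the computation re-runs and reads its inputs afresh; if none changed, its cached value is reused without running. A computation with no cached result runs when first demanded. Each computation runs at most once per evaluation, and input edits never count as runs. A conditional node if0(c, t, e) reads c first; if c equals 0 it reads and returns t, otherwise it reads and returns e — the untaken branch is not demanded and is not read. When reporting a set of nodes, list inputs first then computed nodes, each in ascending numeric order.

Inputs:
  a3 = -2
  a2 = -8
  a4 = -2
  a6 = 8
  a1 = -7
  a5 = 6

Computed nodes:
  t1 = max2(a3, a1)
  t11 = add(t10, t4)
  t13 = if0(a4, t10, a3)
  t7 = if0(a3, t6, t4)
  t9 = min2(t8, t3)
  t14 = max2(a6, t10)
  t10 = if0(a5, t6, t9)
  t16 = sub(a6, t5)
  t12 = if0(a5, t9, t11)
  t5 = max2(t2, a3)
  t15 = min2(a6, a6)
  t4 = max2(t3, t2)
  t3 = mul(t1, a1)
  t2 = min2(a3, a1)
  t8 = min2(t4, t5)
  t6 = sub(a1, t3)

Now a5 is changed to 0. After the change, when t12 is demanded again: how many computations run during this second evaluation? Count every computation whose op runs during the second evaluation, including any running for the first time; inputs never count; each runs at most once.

Computations that run: t12 — 1 in total.
Key observation: a condition flipped, so demand moved to the other branch — t10, t11 are never re-examined.

First evaluation (everything demanded from the output):
  t1 = max2(-2, -7) = -2
  t2 = min2(-2, -7) = -7
  t3 = mul(-2, -7) = 14
  t4 = max2(14, -7) = 14
  t5 = max2(-7, -2) = -2
  t8 = min2(14, -2) = -2
  t9 = min2(-2, 14) = -2
  t10 = if0(a5=6 -> else branch t9) = -2
  t11 = add(-2, 14) = 12
  t12 = if0(a5=6 -> else branch t11) = 12

Propagation after the edit:
  t10: marked dirty but never re-examined — demand shifted away from it.
  t11: marked dirty but never re-examined — demand shifted away from it.
  t12: runs — a5 6->0; result -2.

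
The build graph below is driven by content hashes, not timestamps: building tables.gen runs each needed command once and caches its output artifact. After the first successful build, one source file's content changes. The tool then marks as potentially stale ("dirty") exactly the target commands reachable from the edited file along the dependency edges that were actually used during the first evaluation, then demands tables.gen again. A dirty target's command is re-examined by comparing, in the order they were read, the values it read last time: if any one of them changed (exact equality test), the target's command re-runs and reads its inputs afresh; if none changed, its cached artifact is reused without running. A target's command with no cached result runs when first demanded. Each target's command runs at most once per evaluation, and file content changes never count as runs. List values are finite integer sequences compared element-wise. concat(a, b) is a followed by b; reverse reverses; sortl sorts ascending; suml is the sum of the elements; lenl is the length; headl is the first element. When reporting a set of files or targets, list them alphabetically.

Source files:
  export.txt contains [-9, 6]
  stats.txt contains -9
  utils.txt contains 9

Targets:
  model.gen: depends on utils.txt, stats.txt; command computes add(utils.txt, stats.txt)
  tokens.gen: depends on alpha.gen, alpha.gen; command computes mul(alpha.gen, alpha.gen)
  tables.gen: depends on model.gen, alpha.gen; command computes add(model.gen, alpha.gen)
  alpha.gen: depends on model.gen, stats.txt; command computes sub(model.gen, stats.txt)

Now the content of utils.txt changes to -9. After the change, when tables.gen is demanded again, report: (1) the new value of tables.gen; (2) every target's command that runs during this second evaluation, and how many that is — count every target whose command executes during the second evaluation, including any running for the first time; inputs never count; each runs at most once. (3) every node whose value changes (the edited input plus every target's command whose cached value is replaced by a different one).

Initial pass — values computed on the first demand:
  model.gen = add(9, -9) = 0
  alpha.gen = sub(0, -9) = 9
  tables.gen = add(0, 9) = 9

Second demand — change propagation:
  model.gen: re-runs because utils.txt 9->-9; new result -18.
  alpha.gen: re-runs because model.gen 0->-18; new result -9.
  tables.gen: re-runs because model.gen 0->-18; alpha.gen 9->-9; new result -27.

tables.gen now evaluates to -27.
Run set: alpha.gen, model.gen, tables.gen (3 run).
Changed values: alpha.gen, model.gen, tables.gen, utils.txt.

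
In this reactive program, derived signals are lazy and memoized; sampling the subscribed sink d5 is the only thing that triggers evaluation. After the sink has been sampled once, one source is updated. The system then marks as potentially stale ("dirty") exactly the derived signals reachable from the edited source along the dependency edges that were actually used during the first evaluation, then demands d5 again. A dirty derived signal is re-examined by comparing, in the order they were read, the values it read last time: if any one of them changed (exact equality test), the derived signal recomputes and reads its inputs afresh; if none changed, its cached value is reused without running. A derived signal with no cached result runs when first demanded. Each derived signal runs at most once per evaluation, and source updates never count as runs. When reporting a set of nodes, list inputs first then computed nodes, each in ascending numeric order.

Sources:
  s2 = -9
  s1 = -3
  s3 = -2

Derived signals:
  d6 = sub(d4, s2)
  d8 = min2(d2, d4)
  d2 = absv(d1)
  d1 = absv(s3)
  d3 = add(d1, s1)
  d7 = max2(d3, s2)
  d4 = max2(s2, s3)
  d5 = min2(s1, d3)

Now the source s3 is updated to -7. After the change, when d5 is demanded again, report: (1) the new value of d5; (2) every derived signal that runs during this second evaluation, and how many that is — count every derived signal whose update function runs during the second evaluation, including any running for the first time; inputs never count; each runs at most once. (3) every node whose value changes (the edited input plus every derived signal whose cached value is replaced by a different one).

First demand of the output computes:
  d1 = absv(-2) = 2
  d3 = add(2, -3) = -1
  d5 = min2(-3, -1) = -3

After the edit, cleaning proceeds:
  d1: a read changed (s3 -2->-7) — executes, giving 7.
  d3: a read changed (d1 2->7) — executes, giving 4.
  d5: a read changed (d3 -1->4) — executes, giving -3 — identical to its old value.

Demanding d5 again yields -3.
3 derived signals run: d1, d3, d5.
The nodes whose values change: s3, d1, d3.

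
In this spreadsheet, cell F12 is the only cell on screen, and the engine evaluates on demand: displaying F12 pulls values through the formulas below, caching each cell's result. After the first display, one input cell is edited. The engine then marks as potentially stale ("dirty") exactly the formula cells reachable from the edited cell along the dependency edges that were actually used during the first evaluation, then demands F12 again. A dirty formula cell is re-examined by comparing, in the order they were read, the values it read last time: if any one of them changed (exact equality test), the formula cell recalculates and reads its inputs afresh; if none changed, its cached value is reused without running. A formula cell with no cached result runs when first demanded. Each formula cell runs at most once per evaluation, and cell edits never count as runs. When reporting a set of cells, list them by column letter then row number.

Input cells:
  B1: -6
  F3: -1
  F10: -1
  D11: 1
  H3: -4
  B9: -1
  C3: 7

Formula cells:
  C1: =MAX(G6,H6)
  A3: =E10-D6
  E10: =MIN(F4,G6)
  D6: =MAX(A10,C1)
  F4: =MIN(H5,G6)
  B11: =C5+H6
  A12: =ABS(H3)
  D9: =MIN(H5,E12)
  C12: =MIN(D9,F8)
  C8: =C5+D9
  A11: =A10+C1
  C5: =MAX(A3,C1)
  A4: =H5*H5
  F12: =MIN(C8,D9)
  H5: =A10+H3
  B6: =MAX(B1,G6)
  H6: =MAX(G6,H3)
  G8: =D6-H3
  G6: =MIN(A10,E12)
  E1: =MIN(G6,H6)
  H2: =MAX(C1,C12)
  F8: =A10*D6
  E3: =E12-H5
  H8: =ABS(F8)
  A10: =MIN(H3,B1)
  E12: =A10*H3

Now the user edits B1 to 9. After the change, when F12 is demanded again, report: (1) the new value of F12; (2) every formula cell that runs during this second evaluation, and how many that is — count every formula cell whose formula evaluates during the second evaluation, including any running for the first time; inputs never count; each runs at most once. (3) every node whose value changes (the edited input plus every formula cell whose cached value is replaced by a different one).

F12 now evaluates to -12.
Run set: A3, A10, C1, C5, C8, D6, D9, E10, E12, F4, F12, G6, H5, H6 (14 run).
Changed values: A3, A10, B1, C8, D9, E10, E12, F4, F12, G6, H5.

Initial pass — values computed on the first demand:
  A10 = MIN(-4, -6) = -6
  E12 = -6 * -4 = 24
  G6 = MIN(-6, 24) = -6
  H5 = -6 + -4 = -10
  D9 = MIN(-10, 24) = -10
  F4 = MIN(-10, -6) = -10
  E10 = MIN(-10, -6) = -10
  H6 = MAX(-6, -4) = -4
  C1 = MAX(-6, -4) = -4
  D6 = MAX(-6, -4) = -4
  A3 = -10 - -4 = -6
  C5 = MAX(-6, -4) = -4
  C8 = -4 + -10 = -14
  F12 = MIN(-14, -10) = -14

Second demand — change propagation:
  A10: re-runs because B1 -6->9; new result -4.
  E12: re-runs because A10 -6->-4; new result 16.
  G6: re-runs because A10 -6->-4; E12 24->16; new result -4.
  H5: re-runs because A10 -6->-4; new result -8.
  D9: re-runs because H5 -10->-8; E12 24->16; new result -8.
  F4: re-runs because H5 -10->-8; G6 -6->-4; new result -8.
  E10: re-runs because F4 -10->-8; G6 -6->-4; new result -8.
  H6: re-runs because G6 -6->-4; new result -4 (unchanged).
  C1: re-runs because G6 -6->-4; new result -4 (unchanged).
  D6: re-runs because A10 -6->-4; new result -4 (unchanged).
  A3: re-runs because E10 -10->-8; new result -4.
  C5: re-runs because A3 -6->-4; new result -4 (unchanged).
  C8: re-runs because D9 -10->-8; new result -12.
  F12: re-runs because C8 -14->-12; D9 -10->-8; new result -12.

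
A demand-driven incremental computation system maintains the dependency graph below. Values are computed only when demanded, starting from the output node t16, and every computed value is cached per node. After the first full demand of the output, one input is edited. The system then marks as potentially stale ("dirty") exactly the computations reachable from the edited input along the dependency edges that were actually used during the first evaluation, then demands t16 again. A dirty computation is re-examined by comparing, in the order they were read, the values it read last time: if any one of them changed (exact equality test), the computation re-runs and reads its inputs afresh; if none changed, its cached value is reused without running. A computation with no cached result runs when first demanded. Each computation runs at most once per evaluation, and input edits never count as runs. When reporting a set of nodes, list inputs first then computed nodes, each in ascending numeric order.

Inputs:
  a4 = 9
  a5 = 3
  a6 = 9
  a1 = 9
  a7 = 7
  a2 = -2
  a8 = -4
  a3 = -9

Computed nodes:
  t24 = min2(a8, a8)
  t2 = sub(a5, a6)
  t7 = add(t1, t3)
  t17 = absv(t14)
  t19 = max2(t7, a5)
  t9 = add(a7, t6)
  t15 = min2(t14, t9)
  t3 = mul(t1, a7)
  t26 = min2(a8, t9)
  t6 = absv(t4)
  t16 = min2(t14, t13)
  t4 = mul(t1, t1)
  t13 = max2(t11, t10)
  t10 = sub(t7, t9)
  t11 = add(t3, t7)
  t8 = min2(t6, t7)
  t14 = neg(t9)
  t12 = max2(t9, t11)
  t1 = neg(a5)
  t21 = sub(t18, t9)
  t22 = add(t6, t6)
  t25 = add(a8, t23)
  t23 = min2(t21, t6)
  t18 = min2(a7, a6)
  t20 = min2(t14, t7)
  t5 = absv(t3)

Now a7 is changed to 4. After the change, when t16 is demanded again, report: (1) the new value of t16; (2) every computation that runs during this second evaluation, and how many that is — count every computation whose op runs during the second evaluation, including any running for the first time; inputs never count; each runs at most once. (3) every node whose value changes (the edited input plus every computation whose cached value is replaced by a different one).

First evaluation (everything demanded from the output):
  t1 = neg(3) = -3
  t3 = mul(-3, 7) = -21
  t4 = mul(-3, -3) = 9
  t6 = absv(9) = 9
  t7 = add(-3, -21) = -24
  t9 = add(7, 9) = 16
  t10 = sub(-24, 16) = -40
  t11 = add(-21, -24) = -45
  t13 = max2(-45, -40) = -40
  t14 = neg(16) = -16
  t16 = min2(-16, -40) = -40

Propagation after the edit:
  t3: runs — a7 7->4; result -12.
  t7: runs — t3 -21->-12; result -15.
  t9: runs — a7 7->4; result 13.
  t10: runs — t7 -24->-15; t9 16->13; result -28.
  t11: runs — t3 -21->-12; t7 -24->-15; result -27.
  t13: runs — t11 -45->-27; t10 -40->-28; result -27.
  t14: runs — t9 16->13; result -13.
  t16: runs — t14 -16->-13; t13 -40->-27; result -27.

New value of t16: -27.
Computations that run: t3, t7, t9, t10, t11, t13, t14, t16 — 8 in total.
Values that change: a7, t3, t7, t9, t10, t11, t13, t14, t16.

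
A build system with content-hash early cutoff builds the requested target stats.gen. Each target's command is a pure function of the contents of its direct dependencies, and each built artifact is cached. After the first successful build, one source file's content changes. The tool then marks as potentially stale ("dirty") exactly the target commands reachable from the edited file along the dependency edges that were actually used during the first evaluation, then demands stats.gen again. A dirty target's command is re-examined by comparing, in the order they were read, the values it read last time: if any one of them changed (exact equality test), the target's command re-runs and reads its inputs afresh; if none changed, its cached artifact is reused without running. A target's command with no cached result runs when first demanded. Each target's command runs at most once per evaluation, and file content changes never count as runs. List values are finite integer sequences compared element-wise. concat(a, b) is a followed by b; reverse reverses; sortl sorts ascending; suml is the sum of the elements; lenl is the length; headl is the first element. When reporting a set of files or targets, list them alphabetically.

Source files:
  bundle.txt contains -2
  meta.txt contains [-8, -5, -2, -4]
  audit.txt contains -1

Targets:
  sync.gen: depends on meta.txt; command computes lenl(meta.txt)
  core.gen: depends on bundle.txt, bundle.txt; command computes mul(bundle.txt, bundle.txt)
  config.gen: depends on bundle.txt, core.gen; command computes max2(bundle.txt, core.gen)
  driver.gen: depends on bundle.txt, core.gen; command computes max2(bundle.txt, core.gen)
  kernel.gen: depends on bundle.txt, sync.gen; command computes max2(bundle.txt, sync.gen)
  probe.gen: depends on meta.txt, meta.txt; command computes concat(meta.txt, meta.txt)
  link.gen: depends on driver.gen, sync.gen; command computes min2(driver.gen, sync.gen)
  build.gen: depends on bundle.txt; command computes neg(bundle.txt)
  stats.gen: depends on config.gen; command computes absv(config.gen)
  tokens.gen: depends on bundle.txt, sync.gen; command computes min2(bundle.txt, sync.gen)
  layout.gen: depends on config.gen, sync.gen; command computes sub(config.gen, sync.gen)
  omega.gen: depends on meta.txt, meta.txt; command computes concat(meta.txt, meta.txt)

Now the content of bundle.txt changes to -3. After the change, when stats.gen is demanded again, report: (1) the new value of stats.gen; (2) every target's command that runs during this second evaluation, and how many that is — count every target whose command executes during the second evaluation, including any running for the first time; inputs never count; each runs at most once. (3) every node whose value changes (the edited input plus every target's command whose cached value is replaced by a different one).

New value of stats.gen: 9.
Target commands that run: config.gen, core.gen, stats.gen — 3 in total.
Values that change: bundle.txt, config.gen, core.gen, stats.gen.

First evaluation (everything demanded from the output):
  core.gen = mul(-2, -2) = 4
  config.gen = max2(-2, 4) = 4
  stats.gen = absv(4) = 4

Propagation after the edit:
  core.gen: runs — bundle.txt -2->-3; bundle.txt -2->-3; result 9.
  config.gen: runs — bundle.txt -2->-3; core.gen 4->9; result 9.
  stats.gen: runs — config.gen 4->9; result 9.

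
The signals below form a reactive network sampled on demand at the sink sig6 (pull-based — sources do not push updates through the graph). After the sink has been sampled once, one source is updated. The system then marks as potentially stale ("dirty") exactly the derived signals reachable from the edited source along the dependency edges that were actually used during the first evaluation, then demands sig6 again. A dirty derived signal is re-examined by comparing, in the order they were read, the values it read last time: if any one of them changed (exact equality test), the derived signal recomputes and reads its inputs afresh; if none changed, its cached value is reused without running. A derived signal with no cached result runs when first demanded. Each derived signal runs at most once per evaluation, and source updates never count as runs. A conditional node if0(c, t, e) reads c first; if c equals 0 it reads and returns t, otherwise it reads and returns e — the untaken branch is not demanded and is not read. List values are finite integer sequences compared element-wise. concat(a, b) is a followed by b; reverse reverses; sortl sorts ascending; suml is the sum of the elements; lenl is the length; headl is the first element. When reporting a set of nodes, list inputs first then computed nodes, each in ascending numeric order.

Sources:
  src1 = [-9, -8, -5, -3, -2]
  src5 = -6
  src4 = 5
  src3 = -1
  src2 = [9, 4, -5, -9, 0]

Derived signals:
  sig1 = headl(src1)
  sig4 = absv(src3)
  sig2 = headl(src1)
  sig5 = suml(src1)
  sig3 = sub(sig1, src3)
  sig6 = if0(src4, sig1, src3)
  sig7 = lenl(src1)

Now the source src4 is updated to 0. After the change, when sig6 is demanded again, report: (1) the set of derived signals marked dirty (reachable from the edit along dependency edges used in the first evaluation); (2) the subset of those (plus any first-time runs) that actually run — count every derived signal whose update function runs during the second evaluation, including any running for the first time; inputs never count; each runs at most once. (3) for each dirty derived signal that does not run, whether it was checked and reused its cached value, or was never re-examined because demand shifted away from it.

Dirty set: sig6.
Run set: sig1, sig6 (2 run).
All dirty derived signals ended up running.
The important point: the flipped condition pulls in fresh nodes; sig1 runs for the first time.

Initial pass — values computed on the first demand:
  sig6 = if0(src4=5 -> else branch src3) = -1

Second demand — change propagation:
  sig1: newly demanded (no cache) — executes and yields -9.
  sig6: re-runs because src4 5->0; new result -9.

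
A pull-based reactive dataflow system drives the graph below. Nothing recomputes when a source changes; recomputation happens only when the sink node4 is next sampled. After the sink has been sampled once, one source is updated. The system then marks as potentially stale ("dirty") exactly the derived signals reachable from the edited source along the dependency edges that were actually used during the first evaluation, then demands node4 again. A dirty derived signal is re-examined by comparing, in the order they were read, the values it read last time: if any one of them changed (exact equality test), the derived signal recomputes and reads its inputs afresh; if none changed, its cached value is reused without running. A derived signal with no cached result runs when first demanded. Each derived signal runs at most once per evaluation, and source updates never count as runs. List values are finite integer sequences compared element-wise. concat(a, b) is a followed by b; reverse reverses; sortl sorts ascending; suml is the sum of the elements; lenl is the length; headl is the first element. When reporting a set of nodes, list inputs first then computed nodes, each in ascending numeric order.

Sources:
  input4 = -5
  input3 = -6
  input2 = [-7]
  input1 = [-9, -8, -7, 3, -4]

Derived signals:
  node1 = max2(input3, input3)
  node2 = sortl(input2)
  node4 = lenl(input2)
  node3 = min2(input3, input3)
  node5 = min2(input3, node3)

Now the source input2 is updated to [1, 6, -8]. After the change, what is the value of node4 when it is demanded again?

First evaluation (everything demanded from the output):
  node4 = lenl([-7]) = 1

Propagation after the edit:
  node4: runs — input2 [-7]->[1, 6, -8]; result 3.

New value of node4: 3.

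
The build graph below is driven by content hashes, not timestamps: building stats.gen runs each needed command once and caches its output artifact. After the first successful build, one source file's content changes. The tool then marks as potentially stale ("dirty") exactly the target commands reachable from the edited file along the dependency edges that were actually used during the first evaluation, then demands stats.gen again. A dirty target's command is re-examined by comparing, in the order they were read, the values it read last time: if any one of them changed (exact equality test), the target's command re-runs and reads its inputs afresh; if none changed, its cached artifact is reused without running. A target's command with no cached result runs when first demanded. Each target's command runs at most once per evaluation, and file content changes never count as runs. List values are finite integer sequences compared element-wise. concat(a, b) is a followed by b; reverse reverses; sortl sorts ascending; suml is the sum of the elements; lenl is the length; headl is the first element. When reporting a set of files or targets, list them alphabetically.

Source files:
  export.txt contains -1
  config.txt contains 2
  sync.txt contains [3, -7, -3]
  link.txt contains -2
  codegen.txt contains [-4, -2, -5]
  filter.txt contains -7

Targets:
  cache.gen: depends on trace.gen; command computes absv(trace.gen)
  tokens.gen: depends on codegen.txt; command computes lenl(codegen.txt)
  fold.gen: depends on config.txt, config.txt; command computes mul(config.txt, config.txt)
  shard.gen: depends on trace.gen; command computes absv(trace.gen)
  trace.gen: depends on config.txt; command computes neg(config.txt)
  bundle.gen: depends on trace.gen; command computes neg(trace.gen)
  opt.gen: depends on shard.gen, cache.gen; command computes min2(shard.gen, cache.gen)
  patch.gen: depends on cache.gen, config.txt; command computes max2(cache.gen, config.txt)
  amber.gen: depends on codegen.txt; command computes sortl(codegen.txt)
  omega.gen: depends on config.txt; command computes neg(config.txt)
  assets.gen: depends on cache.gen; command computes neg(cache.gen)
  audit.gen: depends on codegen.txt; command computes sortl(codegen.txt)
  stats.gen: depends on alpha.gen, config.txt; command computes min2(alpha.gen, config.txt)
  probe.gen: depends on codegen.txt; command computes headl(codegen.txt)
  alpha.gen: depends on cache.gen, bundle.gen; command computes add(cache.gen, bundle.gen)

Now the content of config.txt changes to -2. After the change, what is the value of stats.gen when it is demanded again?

stats.gen now evaluates to -2.

Initial pass — values computed on the first demand:
  trace.gen = neg(2) = -2
  bundle.gen = neg(-2) = 2
  cache.gen = absv(-2) = 2
  alpha.gen = add(2, 2) = 4
  stats.gen = min2(4, 2) = 2

Second demand — change propagation:
  trace.gen: re-runs because config.txt 2->-2; new result 2.
  bundle.gen: re-runs because trace.gen -2->2; new result -2.
  cache.gen: re-runs because trace.gen -2->2; new result 2 (unchanged).
  alpha.gen: re-runs because bundle.gen 2->-2; new result 0.
  stats.gen: re-runs because alpha.gen 4->0; config.txt 2->-2; new result -2.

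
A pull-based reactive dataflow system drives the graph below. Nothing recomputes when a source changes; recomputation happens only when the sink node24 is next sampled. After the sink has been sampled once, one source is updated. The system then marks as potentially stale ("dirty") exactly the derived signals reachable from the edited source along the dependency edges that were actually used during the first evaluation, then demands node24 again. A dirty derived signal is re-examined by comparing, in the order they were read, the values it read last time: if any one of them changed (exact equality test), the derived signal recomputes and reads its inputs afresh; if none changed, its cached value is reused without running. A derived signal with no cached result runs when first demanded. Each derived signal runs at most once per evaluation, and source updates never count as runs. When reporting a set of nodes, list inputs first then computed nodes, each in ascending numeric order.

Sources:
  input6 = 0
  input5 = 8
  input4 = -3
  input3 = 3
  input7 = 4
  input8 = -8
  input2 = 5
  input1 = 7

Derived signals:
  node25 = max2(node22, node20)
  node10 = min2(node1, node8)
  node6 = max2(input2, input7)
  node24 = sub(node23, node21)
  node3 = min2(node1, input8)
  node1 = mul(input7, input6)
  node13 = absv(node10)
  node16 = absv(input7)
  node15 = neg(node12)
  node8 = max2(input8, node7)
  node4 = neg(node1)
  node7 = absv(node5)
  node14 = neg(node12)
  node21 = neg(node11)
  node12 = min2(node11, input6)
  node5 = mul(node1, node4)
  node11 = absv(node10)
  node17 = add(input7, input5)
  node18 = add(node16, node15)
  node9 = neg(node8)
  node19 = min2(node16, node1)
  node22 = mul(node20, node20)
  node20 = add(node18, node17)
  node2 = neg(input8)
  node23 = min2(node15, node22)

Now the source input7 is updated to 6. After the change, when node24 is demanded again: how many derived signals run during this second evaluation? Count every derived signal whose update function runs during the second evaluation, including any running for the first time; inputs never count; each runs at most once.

First evaluation (everything demanded from the output):
  node1 = mul(4, 0) = 0
  node4 = neg(0) = 0
  node5 = mul(0, 0) = 0
  node7 = absv(0) = 0
  node8 = max2(-8, 0) = 0
  node10 = min2(0, 0) = 0
  node11 = absv(0) = 0
  node12 = min2(0, 0) = 0
  node15 = neg(0) = 0
  node16 = absv(4) = 4
  node17 = add(4, 8) = 12
  node18 = add(4, 0) = 4
  node20 = add(4, 12) = 16
  node21 = neg(0) = 0
  node22 = mul(16, 16) = 256
  node23 = min2(0, 256) = 0
  node24 = sub(0, 0) = 0

Propagation after the edit:
  node1: runs — input7 4->6; result 0 (same value as before).
  node4: checked — values it read are unchanged (node1 unchanged); reused cached 0 without running.
  node5: checked — values it read are unchanged (node1 unchanged, node4 unchanged); reused cached 0 without running.
  node7: checked — values it read are unchanged (node5 unchanged); reused cached 0 without running.
  node8: checked — values it read are unchanged (input8 unchanged, node7 unchanged); reused cached 0 without running.
  node10: checked — values it read are unchanged (node1 unchanged, node8 unchanged); reused cached 0 without running.
  node11: checked — values it read are unchanged (node10 unchanged); reused cached 0 without running.
  node12: checked — values it read are unchanged (node11 unchanged, input6 unchanged); reused cached 0 without running.
  node15: checked — values it read are unchanged (node12 unchanged); reused cached 0 without running.
  node16: runs — input7 4->6; result 6.
  node17: runs — input7 4->6; result 14.
  node18: runs — node16 4->6; result 6.
  node20: runs — node18 4->6; node17 12->14; result 20.
  node21: checked — values it read are unchanged (node11 unchanged); reused cached 0 without running.
  node22: runs — node20 16->20; node20 16->20; result 400.
  node23: runs — node22 256->400; result 0 (same value as before).
  node24: checked — values it read are unchanged (node23 unchanged, node21 unchanged); reused cached 0 without running.

Key observation: the cutoff stops propagation at node4 — its inputs' values are unchanged, so it reuses its cache.

Derived signals that run: node1, node16, node17, node18, node20, node22, node23 — 7 in total.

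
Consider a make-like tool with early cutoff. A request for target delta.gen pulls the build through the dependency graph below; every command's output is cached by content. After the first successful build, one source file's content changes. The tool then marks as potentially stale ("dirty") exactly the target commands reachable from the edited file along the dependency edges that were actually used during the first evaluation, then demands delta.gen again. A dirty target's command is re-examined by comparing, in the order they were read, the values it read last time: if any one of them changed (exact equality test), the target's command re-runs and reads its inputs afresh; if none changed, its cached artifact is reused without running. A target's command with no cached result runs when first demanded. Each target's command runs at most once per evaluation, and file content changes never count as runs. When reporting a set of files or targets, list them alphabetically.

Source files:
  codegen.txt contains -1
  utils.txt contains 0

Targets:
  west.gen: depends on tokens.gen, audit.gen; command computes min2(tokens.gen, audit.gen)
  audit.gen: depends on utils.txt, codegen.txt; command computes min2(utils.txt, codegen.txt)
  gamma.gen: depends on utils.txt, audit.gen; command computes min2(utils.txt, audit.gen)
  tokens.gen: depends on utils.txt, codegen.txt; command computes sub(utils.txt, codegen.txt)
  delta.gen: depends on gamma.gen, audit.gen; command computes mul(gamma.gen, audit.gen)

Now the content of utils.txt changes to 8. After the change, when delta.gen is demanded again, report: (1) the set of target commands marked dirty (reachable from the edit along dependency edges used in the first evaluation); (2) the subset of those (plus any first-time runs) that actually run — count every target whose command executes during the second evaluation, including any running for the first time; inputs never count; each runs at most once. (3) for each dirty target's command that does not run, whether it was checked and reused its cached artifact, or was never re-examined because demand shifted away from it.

The edit dirties: audit.gen, delta.gen, gamma.gen.
2 target commands run: audit.gen, gamma.gen.
Cache hits after checking: delta.gen.
Note where the cutoff bites: delta.gen is checked, finds nothing changed, and keeps its cache.

First demand of the output computes:
  audit.gen = min2(0, -1) = -1
  gamma.gen = min2(0, -1) = -1
  delta.gen = mul(-1, -1) = 1

After the edit, cleaning proceeds:
  audit.gen: a read changed (utils.txt 0->8) — executes, giving -1 — identical to its old value.
  gamma.gen: a read changed (utils.txt 0->8) — executes, giving -1 — identical to its old value.
  delta.gen: dirty, but its reads are unchanged (gamma.gen unchanged, audit.gen unchanged); cached 1 stands.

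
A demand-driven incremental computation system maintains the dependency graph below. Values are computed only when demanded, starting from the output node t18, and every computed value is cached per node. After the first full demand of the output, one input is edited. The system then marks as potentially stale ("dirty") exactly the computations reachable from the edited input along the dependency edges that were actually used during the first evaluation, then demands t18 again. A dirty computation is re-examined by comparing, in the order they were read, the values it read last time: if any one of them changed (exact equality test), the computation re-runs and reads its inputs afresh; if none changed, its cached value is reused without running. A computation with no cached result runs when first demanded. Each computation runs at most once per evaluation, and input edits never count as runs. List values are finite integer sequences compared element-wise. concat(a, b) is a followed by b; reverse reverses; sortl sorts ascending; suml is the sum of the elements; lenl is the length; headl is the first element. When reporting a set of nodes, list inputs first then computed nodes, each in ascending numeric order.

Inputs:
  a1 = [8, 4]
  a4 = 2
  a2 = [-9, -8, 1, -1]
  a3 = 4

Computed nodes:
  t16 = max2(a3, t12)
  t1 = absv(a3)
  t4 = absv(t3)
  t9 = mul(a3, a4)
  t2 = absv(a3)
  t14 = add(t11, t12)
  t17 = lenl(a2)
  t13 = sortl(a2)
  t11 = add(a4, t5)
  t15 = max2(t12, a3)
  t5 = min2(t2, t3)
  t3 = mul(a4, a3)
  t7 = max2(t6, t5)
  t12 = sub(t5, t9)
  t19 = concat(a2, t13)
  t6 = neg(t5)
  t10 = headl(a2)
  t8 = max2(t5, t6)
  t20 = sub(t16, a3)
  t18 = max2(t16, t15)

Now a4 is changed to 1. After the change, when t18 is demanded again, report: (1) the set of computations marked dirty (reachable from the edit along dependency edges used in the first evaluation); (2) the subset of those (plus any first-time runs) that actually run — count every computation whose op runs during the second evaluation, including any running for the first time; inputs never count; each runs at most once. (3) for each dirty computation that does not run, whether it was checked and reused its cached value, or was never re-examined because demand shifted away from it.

Marked dirty: t3, t5, t9, t12, t15, t16, t18.
Computations that run: t3, t5, t9, t12, t15, t16 — 6 in total.
Checked but reused from cache: t18.
Key observation: the cutoff stops propagation at t18 — its inputs' values are unchanged, so it reuses its cache.

First evaluation (everything demanded from the output):
  t2 = absv(4) = 4
  t3 = mul(2, 4) = 8
  t5 = min2(4, 8) = 4
  t9 = mul(4, 2) = 8
  t12 = sub(4, 8) = -4
  t15 = max2(-4, 4) = 4
  t16 = max2(4, -4) = 4
  t18 = max2(4, 4) = 4

Propagation after the edit:
  t3: runs — a4 2->1; result 4.
  t5: runs — t3 8->4; result 4 (same value as before).
  t9: runs — a4 2->1; result 4.
  t12: runs — t9 8->4; result 0.
  t15: runs — t12 -4->0; result 4 (same value as before).
  t16: runs — t12 -4->0; result 4 (same value as before).
  t18: checked — values it read are unchanged (t16 unchanged, t15 unchanged); reused cached 4 without running.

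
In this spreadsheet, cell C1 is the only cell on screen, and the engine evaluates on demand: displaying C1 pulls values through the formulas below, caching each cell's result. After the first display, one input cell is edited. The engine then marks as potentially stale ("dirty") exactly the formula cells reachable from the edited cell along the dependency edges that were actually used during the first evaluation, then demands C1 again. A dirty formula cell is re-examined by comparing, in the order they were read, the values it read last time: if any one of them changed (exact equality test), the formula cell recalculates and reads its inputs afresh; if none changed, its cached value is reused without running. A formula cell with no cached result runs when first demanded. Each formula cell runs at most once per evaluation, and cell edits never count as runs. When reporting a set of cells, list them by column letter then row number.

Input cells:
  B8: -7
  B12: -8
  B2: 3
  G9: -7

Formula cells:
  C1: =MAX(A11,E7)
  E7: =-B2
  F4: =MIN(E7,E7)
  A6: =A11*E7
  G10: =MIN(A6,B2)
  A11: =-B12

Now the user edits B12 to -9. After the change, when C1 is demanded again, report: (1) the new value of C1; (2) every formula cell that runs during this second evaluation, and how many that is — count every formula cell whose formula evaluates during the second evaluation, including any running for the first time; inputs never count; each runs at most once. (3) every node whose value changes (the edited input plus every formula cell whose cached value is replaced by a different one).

Initial pass — values computed on the first demand:
  A11 = -(-8) = 8
  E7 = -(3) = -3
  C1 = MAX(8, -3) = 8

Second demand — change propagation:
  A11: re-runs because B12 -8->-9; new result 9.
  C1: re-runs because A11 8->9; new result 9.

C1 now evaluates to 9.
Run set: A11, C1 (2 run).
Changed values: A11, B12, C1.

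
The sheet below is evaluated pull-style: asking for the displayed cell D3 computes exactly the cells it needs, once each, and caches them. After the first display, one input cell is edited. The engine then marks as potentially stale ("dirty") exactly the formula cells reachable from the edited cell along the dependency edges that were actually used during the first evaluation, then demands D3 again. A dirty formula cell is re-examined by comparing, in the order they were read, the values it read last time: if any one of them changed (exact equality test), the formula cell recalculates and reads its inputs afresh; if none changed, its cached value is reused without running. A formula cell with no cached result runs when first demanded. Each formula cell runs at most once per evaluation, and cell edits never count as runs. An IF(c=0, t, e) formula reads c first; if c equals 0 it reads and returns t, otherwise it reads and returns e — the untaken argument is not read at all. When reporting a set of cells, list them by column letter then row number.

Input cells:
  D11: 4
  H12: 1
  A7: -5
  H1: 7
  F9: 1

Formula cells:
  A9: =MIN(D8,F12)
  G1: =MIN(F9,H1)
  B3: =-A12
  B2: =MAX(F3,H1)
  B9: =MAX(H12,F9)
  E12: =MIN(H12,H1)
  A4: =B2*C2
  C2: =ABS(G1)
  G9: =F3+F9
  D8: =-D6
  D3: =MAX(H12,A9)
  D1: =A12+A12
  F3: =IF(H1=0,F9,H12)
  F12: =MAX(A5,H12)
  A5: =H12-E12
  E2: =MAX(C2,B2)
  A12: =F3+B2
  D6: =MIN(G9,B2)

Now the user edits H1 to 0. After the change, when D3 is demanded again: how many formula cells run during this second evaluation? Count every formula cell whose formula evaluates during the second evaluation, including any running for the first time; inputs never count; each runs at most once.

9 formula cells run: A5, A9, B2, D3, D6, D8, E12, F3, F12.
Note where the cutoff bites: G9 is checked, finds nothing changed, and keeps its cache.

First demand of the output computes:
  E12 = MIN(1, 7) = 1
  A5 = 1 - 1 = 0
  F3 = IF(H1=0: H1=7 -> else branch H12) = 1
  B2 = MAX(1, 7) = 7
  F12 = MAX(0, 1) = 1
  G9 = 1 + 1 = 2
  D6 = MIN(2, 7) = 2
  D8 = -(2) = -2
  A9 = MIN(-2, 1) = -2
  D3 = MAX(1, -2) = 1

After the edit, cleaning proceeds:
  E12: a read changed (H1 7->0) — executes, giving 0.
  A5: a read changed (E12 1->0) — executes, giving 1.
  F3: a read changed (H1 7->0) — executes, giving 1 — identical to its old value.
  B2: a read changed (H1 7->0) — executes, giving 1.
  F12: a read changed (A5 0->1) — executes, giving 1 — identical to its old value.
  G9: dirty, but its reads are unchanged (F3 unchanged, F9 unchanged); cached 2 stands.
  D6: a read changed (B2 7->1) — executes, giving 1.
  D8: a read changed (D6 2->1) — executes, giving -1.
  A9: a read changed (D8 -2->-1) — executes, giving -1.
  D3: a read changed (A9 -2->-1) — executes, giving 1 — identical to its old value.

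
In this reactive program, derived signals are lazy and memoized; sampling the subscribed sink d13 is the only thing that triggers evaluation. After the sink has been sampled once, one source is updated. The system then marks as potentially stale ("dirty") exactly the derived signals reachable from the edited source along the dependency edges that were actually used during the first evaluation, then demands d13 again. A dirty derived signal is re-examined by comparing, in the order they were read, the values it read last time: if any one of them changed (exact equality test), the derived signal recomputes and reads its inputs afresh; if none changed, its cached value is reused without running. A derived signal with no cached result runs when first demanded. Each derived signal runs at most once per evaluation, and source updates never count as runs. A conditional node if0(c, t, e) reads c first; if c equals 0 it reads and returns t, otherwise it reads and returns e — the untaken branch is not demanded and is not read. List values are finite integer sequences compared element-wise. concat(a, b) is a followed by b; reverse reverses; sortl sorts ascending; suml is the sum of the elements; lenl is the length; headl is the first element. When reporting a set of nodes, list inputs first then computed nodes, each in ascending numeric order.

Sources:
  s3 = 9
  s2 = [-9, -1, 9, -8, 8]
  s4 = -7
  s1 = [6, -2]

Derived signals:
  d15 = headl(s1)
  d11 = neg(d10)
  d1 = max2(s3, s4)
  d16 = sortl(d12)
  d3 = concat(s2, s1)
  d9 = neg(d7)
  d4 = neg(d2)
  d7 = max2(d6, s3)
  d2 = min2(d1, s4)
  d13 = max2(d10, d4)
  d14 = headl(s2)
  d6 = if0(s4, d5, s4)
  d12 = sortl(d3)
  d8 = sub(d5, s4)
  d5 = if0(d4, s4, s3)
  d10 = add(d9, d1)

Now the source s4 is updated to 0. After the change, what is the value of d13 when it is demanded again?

Demanding d13 again yields 0.
Note the branch switch — d5 had no cache and runs now for the first time.

First demand of the output computes:
  d1 = max2(9, -7) = 9
  d2 = min2(9, -7) = -7
  d4 = neg(-7) = 7
  d6 = if0(s4=-7 -> else branch s4) = -7
  d7 = max2(-7, 9) = 9
  d9 = neg(9) = -9
  d10 = add(-9, 9) = 0
  d13 = max2(0, 7) = 7

After the edit, cleaning proceeds:
  d1: a read changed (s4 -7->0) — executes, giving 9 — identical to its old value.
  d2: a read changed (s4 -7->0) — executes, giving 0.
  d4: a read changed (d2 -7->0) — executes, giving 0.
  d5: had never run; runs now, result 0.
  d6: a read changed (s4 -7->0; s4 -7->0) — executes, giving 0.
  d7: a read changed (d6 -7->0) — executes, giving 9 — identical to its old value.
  d9: dirty, but its reads are unchanged (d7 unchanged); cached -9 stands.
  d10: dirty, but its reads are unchanged (d9 unchanged, d1 unchanged); cached 0 stands.
  d13: a read changed (d4 7->0) — executes, giving 0.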